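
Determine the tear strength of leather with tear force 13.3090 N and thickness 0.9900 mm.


Formula: Tear strength = force / thickness
Substituting: Tear strength = 13.3090 / 0.9900
Result: 13.4434 N/mm


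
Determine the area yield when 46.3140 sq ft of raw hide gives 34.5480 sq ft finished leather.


Formula: Yield = finished / raw * 100
Substituting: Yield = 34.5480 / 46.3140 * 100
Result: 74.5952 %


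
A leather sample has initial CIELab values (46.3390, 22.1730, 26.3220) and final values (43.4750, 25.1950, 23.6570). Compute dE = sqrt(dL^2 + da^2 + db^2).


dL = -2.8640, da = 3.0220, db = -2.6650
dE = sqrt((-2.8640)^2 + 3.0220^2 + (-2.6650)^2) = 4.9434


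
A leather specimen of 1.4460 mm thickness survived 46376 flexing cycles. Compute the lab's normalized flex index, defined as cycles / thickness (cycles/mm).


Formula: Index = cycles / thickness
Substituting: Index = 46376 / 1.4460
Result: 32071.9225 cycles/mm


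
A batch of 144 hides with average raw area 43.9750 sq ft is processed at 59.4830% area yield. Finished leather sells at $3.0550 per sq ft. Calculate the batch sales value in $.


Raw_total = N * avg_area = 144 * 43.9750 = 6332.4000 sq ft
Finished = Raw_total * yield / 100 = 6332.4000 * 59.4830 / 100 = 3766.7015 sq ft
Value = Finished * price = 3766.7015 * 3.0550 = 11507.2731 $


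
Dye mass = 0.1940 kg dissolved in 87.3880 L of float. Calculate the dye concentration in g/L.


Formula: Conc = dye_mass(kg) / volume(L) * 1000
Substituting: Conc = 0.1940 / 87.3880 * 1000
Result: 2.2200 g/L


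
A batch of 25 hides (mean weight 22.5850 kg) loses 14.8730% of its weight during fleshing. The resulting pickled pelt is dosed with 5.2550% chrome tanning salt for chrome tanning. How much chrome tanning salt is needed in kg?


Total_raw = N * avg_wt = 25 * 22.5850 = 564.6250 kg
Substrate = Total_raw * (1 - loss/100) = 564.6250 * (1 - 14.8730/100) = 480.6483 kg
Chrome = Substrate * pct / 100 = 480.6483 * 5.2550 / 100 = 25.2581 kg


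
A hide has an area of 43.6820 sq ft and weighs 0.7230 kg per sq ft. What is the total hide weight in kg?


Formula: Weight = area * weight_per_sqft
Substituting: Weight = 43.6820 * 0.7230
Result: 31.5821 kg


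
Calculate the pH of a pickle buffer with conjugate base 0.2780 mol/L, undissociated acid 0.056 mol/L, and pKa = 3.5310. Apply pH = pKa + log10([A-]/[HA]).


ratio = [A-] / [HA] = 0.2780 / 0.056 = 4.9643
log10(ratio) = 0.6959
pH = pKa + log10(ratio) = 3.5310 + 0.6959 = 4.2269


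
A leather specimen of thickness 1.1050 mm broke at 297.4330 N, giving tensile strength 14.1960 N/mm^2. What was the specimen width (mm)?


Formula: w = F / (TS * t)
Substituting: w = 297.4330 / (14.1960 * 1.1050)
Result: 18.9610 mm


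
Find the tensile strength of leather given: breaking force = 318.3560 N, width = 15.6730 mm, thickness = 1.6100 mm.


Formula: TS = force / (width * thickness)
Substituting: TS = 318.3560 / (15.6730 * 1.6100)
Result: 12.6164 N/mm^2


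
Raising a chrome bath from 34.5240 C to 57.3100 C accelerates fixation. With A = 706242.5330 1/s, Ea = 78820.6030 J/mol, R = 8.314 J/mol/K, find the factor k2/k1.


T1 = 34.5240 + 273.15 = 307.6740 K; T2 = 57.3100 + 273.15 = 330.4600 K
k1 = A * exp(-Ea/(R*T1)) = 706242.5330 * exp(-78820.6030/(8.314*307.6740)) = 2.9301e-08 1/s
k2 = A * exp(-Ea/(R*T2)) = 706242.5330 * exp(-78820.6030/(8.314*330.4600)) = 2.4525e-07 1/s
k2/k1 = 2.4525e-07 / 2.9301e-08 = 8.3700


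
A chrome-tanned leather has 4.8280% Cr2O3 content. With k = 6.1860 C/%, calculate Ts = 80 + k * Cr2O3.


Formula: Ts = 80 + k * Cr2O3
Substituting: Ts = 80 + 6.1860 * 4.8280
Result: 109.8660 C


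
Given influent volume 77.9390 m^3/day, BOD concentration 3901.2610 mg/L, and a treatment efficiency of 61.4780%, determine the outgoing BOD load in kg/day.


Load_in = volume * conc / 1000 = 77.9390 * 3901.2610 / 1000 = 304.0604 kg/day
Removed = Load_in * eff / 100 = 304.0604 * 61.4780 / 100 = 186.9302 kg/day
Load_out = Load_in - Removed = 304.0604 - 186.9302 = 117.1301 kg/day


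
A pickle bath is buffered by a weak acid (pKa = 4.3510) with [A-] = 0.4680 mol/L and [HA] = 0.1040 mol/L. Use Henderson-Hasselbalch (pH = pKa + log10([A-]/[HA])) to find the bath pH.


ratio = [A-] / [HA] = 0.4680 / 0.1040 = 4.5000
log10(ratio) = 0.6532
pH = pKa + log10(ratio) = 4.3510 + 0.6532 = 5.0042


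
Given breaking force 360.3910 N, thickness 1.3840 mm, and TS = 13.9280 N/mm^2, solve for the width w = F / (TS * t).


Formula: w = F / (TS * t)
Substituting: w = 360.3910 / (13.9280 * 1.3840)
Result: 18.6960 mm


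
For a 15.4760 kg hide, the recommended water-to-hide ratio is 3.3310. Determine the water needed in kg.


Formula: Water = hide_weight * ratio
Substituting: Water = 15.4760 * 3.3310
Result: 51.5506 kg


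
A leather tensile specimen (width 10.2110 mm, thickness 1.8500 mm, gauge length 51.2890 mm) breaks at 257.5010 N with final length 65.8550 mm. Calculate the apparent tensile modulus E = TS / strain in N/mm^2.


TS = F / (w * t) = 257.5010 / (10.2110 * 1.8500) = 13.6314 N/mm^2
strain = (Lf - L0) / L0 = (65.8550 - 51.2890) / 51.2890 = 0.2840
E = TS / strain = 13.6314 / 0.2840 = 47.9980 N/mm^2


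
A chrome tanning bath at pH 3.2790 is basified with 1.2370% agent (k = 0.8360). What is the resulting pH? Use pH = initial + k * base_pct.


Formula: pH_final = pH_initial + k * base_pct
Substituting: pH_final = 3.2790 + 0.8360 * 1.2370
Result: 4.3131


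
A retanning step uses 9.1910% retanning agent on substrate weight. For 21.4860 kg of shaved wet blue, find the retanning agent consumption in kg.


Formula: Retan = substrate * pct / 100
Substituting: Retan = 21.4860 * 9.1910 / 100
Result: 1.9748 kg


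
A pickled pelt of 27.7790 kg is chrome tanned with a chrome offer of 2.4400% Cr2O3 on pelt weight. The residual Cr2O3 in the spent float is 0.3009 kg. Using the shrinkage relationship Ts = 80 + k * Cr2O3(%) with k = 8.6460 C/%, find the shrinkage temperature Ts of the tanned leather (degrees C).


Offered = pelt * offer_pct / 100 = 27.7790 * 2.4400 / 100 = 0.6778 kg
Uptake = offered - residual = 0.6778 - 0.3009 = 0.3769 kg
Cr2O3% on pelt = uptake / pelt * 100 = 0.3769 / 27.7790 * 100 = 1.3568 %
Ts = 80 + k * Cr2O3% = 80 + 8.6460 * 1.3568 = 91.7310 C


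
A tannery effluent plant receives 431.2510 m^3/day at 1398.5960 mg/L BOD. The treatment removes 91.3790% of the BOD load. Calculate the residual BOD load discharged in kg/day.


Load_in = volume * conc / 1000 = 431.2510 * 1398.5960 / 1000 = 603.1459 kg/day
Removed = Load_in * eff / 100 = 603.1459 * 91.3790 / 100 = 551.1487 kg/day
Load_out = Load_in - Removed = 603.1459 - 551.1487 = 51.9972 kg/day


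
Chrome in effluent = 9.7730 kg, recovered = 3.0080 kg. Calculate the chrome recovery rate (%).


Formula: Recovery = recovered / input * 100
Substituting: Recovery = 3.0080 / 9.7730 * 100
Result: 30.7787 %


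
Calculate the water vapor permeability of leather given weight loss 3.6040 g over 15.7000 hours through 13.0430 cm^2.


Formula: WVP = loss / (area * time)
Substituting: WVP = 3.6040 / (13.0430 * 15.7000)
Result: 0.0175998 g/(cm^2*hr)


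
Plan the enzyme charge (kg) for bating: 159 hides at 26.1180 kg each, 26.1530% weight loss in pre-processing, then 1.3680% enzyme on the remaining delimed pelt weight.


Total_raw = N * avg_wt = 159 * 26.1180 = 4152.7620 kg
Substrate = Total_raw * (1 - loss/100) = 4152.7620 * (1 - 26.1530/100) = 3066.6902 kg
Enzyme = Substrate * pct / 100 = 3066.6902 * 1.3680 / 100 = 41.9523 kg


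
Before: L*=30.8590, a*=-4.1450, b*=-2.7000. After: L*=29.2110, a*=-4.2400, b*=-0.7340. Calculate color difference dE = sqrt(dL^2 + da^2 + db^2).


dL = -1.6480, da = -0.095, db = 1.9660
dE = sqrt((-1.6480)^2 + (-0.095)^2 + 1.9660^2) = 2.5671


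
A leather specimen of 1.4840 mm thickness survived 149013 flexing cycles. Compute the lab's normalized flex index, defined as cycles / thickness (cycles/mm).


Formula: Index = cycles / thickness
Substituting: Index = 149013 / 1.4840
Result: 100413.0728 cycles/mm


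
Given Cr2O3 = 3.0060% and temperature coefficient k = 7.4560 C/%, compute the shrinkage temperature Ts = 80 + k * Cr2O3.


Formula: Ts = 80 + k * Cr2O3
Substituting: Ts = 80 + 7.4560 * 3.0060
Result: 102.4127 C


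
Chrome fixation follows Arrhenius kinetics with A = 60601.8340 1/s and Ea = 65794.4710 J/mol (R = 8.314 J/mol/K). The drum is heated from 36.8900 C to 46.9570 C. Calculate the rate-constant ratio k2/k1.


T1 = 36.8900 + 273.15 = 310.0400 K; T2 = 46.9570 + 273.15 = 320.1070 K
k1 = A * exp(-Ea/(R*T1)) = 60601.8340 * exp(-65794.4710/(8.314*310.0400)) = 4.9799e-07 1/s
k2 = A * exp(-Ea/(R*T2)) = 60601.8340 * exp(-65794.4710/(8.314*320.1070)) = 1.1113e-06 1/s
k2/k1 = 1.1113e-06 / 4.9799e-07 = 2.2316


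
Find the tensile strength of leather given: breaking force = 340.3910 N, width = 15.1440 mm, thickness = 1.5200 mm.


Formula: TS = force / (width * thickness)
Substituting: TS = 340.3910 / (15.1440 * 1.5200)
Result: 14.7875 N/mm^2


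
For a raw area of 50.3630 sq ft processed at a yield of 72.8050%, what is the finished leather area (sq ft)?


Formula: finished = raw * yield / 100
Substituting: finished = 50.3630 * 72.8050 / 100
Result: 36.6668 sq ft


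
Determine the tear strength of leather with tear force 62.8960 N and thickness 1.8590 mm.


Formula: Tear strength = force / thickness
Substituting: Tear strength = 62.8960 / 1.8590
Result: 33.8332 N/mm


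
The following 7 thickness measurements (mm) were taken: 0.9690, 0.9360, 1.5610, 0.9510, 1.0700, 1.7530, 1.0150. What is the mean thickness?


Formula: Average = sum / n
Substituting: Average = 8.2550 / 7
Result: 1.1793 mm


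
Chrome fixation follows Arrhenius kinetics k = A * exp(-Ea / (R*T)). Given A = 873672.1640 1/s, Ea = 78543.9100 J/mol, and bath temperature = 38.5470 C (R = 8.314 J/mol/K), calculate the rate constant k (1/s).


T_K = T_C + 273.15 = 38.5470 + 273.15 = 311.6970 K
exponent = -Ea / (R * T_K) = -78543.9100 / (8.314 * 311.6970) = -30.3089
k = A * exp(exponent) = 873672.1640 * exp(-30.3089) = 6.0030e-08 1/s


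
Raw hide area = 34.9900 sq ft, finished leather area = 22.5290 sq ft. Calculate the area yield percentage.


Formula: Yield = finished / raw * 100
Substituting: Yield = 22.5290 / 34.9900 * 100
Result: 64.3870 %


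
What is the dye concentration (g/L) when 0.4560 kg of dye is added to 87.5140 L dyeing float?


Formula: Conc = dye_mass(kg) / volume(L) * 1000
Substituting: Conc = 0.4560 / 87.5140 * 1000
Result: 5.2106 g/L


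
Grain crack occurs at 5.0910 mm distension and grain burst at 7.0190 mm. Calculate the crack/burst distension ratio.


Formula: Ratio = crack / burst
Substituting: Ratio = 5.0910 / 7.0190
Result: 0.7253


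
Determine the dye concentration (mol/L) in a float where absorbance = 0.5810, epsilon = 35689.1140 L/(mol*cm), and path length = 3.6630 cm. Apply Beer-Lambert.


Formula: c = A / (epsilon * l)
Substituting: c = 0.5810 / (35689.1140 * 3.6630)
Result: 4.4443e-06 mol/L


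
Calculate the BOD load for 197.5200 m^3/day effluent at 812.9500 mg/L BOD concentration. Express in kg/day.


Formula: BOD_load = volume * conc / 1000
Substituting: BOD_load = 197.5200 * 812.9500 / 1000
Result: 160.5739 kg/day


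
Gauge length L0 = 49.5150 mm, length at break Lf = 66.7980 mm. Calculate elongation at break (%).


Formula: Elongation = (Lf - L0) / L0 * 100
Substituting: Elongation = (66.7980 - 49.5150) / 49.5150 * 100
Result: 34.9046 %


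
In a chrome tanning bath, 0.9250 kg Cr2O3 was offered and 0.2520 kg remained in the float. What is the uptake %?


Formula: Uptake = (offered - residual) / offered * 100
Substituting: Uptake = (0.9250 - 0.2520) / 0.9250 * 100
Result: 72.7568 %


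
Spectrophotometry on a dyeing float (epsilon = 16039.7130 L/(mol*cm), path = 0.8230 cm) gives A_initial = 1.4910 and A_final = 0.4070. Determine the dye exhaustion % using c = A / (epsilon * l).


c_initial = A_i / (epsilon * l) = 1.4910 / (16039.7130 * 0.8230) = 1.1295e-04 mol/L
c_final = A_f / (epsilon * l) = 0.4070 / (16039.7130 * 0.8230) = 3.0832e-05 mol/L
Exhaustion = (c_initial - c_final) / c_initial * 100 = (1.1295e-04 - 3.0832e-05) / 1.1295e-04 * 100 = 72.7029 %


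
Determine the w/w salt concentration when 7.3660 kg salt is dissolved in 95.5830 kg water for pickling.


Formula: Conc = salt / (water + salt) * 100
Substituting: Conc = 7.3660 / (95.5830 + 7.3660) * 100
Result: 7.1550 %


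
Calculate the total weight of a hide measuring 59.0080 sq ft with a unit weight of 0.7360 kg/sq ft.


Formula: Weight = area * weight_per_sqft
Substituting: Weight = 59.0080 * 0.7360
Result: 43.4299 kg


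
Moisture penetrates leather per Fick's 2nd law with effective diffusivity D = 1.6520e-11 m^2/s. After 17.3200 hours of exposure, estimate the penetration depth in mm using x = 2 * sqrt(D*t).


t = 17.3200 hr * 3600 = 62352.0000 s
D * t = 1.6520e-11 * 62352.0000 = 1.0301e-06
x = 2 * sqrt(D*t) = 2 * sqrt(1.0301e-06) = 0.00202983 m = 2.0298 mm


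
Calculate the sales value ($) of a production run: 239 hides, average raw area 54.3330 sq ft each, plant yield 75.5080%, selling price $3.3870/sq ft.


Raw_total = N * avg_area = 239 * 54.3330 = 12985.5870 sq ft
Finished = Raw_total * yield / 100 = 12985.5870 * 75.5080 / 100 = 9805.1570 sq ft
Value = Finished * price = 9805.1570 * 3.3870 = 33210.0669 $


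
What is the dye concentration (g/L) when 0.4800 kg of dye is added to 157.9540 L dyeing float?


Formula: Conc = dye_mass(kg) / volume(L) * 1000
Substituting: Conc = 0.4800 / 157.9540 * 1000
Result: 3.0389 g/L


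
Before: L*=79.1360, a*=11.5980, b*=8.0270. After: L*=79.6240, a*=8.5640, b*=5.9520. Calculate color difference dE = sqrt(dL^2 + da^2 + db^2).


dL = 0.4880, da = -3.0340, db = -2.0750
dE = sqrt(0.4880^2 + (-3.0340)^2 + (-2.0750)^2) = 3.7080


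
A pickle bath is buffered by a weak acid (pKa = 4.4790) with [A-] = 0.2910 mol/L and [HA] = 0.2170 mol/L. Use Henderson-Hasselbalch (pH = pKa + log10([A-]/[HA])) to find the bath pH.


ratio = [A-] / [HA] = 0.2910 / 0.2170 = 1.3410
log10(ratio) = 0.1274
pH = pKa + log10(ratio) = 4.4790 + 0.1274 = 4.6064


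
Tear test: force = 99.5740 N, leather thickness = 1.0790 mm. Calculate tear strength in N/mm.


Formula: Tear strength = force / thickness
Substituting: Tear strength = 99.5740 / 1.0790
Result: 92.2836 N/mm


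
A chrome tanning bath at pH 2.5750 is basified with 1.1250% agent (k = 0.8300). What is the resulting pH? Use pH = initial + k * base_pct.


Formula: pH_final = pH_initial + k * base_pct
Substituting: pH_final = 2.5750 + 0.8300 * 1.1250
Result: 3.5088


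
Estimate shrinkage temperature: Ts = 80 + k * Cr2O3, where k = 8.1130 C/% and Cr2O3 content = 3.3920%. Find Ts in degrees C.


Formula: Ts = 80 + k * Cr2O3
Substituting: Ts = 80 + 8.1130 * 3.3920
Result: 107.5193 C


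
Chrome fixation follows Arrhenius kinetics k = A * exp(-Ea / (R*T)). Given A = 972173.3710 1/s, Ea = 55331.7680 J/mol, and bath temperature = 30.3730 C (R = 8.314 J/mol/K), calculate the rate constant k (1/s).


T_K = T_C + 273.15 = 30.3730 + 273.15 = 303.5230 K
exponent = -Ea / (R * T_K) = -55331.7680 / (8.314 * 303.5230) = -21.9267
k = A * exp(exponent) = 972173.3710 * exp(-21.9267) = 2.9181e-04 1/s


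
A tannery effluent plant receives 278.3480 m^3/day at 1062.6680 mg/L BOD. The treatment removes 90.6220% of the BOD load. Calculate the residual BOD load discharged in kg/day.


Load_in = volume * conc / 1000 = 278.3480 * 1062.6680 / 1000 = 295.7915 kg/day
Removed = Load_in * eff / 100 = 295.7915 * 90.6220 / 100 = 268.0522 kg/day
Load_out = Load_in - Removed = 295.7915 - 268.0522 = 27.7393 kg/day


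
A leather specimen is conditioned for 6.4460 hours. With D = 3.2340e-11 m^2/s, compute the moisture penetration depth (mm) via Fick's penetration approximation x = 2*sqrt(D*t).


t = 6.4460 hr * 3600 = 23205.6000 s
D * t = 3.2340e-11 * 23205.6000 = 7.5047e-07
x = 2 * sqrt(D*t) = 2 * sqrt(7.5047e-07) = 0.00173259 m = 1.7326 mm


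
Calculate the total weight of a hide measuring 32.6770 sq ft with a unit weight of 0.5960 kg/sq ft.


Formula: Weight = area * weight_per_sqft
Substituting: Weight = 32.6770 * 0.5960
Result: 19.4755 kg


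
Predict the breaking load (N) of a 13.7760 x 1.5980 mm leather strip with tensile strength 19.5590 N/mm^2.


Formula: F = TS * w * t
Substituting: F = 19.5590 * 13.7760 * 1.5980
Result: 430.5728 N


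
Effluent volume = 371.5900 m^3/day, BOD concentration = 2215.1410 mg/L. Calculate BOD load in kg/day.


Formula: BOD_load = volume * conc / 1000
Substituting: BOD_load = 371.5900 * 2215.1410 / 1000
Result: 823.1242 kg/day


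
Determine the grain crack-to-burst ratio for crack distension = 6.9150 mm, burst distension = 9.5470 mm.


Formula: Ratio = crack / burst
Substituting: Ratio = 6.9150 / 9.5470
Result: 0.7243


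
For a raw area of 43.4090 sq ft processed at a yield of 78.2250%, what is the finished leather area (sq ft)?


Formula: finished = raw * yield / 100
Substituting: finished = 43.4090 * 78.2250 / 100
Result: 33.9567 sq ft


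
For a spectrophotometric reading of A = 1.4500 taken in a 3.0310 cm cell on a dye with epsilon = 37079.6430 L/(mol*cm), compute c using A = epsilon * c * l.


Formula: c = A / (epsilon * l)
Substituting: c = 1.4500 / (37079.6430 * 3.0310)
Result: 1.2902e-05 mol/L


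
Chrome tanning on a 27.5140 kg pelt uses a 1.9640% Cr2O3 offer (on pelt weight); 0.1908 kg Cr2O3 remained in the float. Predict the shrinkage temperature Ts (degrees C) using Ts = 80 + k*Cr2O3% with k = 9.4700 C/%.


Offered = pelt * offer_pct / 100 = 27.5140 * 1.9640 / 100 = 0.5404 kg
Uptake = offered - residual = 0.5404 - 0.1908 = 0.3496 kg
Cr2O3% on pelt = uptake / pelt * 100 = 0.3496 / 27.5140 * 100 = 1.2705 %
Ts = 80 + k * Cr2O3% = 80 + 9.4700 * 1.2705 = 92.0320 C


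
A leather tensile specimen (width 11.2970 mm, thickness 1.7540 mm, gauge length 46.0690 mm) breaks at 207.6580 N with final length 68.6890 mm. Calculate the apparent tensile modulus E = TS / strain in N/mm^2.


TS = F / (w * t) = 207.6580 / (11.2970 * 1.7540) = 10.4799 N/mm^2
strain = (Lf - L0) / L0 = (68.6890 - 46.0690) / 46.0690 = 0.4910
E = TS / strain = 10.4799 / 0.4910 = 21.3438 N/mm^2


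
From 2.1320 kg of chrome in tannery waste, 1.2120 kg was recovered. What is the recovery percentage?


Formula: Recovery = recovered / input * 100
Substituting: Recovery = 1.2120 / 2.1320 * 100
Result: 56.8480 %


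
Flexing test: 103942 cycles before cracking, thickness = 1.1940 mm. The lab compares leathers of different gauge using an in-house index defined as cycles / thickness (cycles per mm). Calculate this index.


Formula: Index = cycles / thickness
Substituting: Index = 103942 / 1.1940
Result: 87053.6013 cycles/mm


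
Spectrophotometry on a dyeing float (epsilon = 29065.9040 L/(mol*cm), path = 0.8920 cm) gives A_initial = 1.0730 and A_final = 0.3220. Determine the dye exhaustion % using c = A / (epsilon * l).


c_initial = A_i / (epsilon * l) = 1.0730 / (29065.9040 * 0.8920) = 4.1386e-05 mol/L
c_final = A_f / (epsilon * l) = 0.3220 / (29065.9040 * 0.8920) = 1.2420e-05 mol/L
Exhaustion = (c_initial - c_final) / c_initial * 100 = (4.1386e-05 - 1.2420e-05) / 4.1386e-05 * 100 = 69.9907 %


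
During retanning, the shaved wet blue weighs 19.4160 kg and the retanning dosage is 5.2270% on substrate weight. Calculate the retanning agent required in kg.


Formula: Retan = substrate * pct / 100
Substituting: Retan = 19.4160 * 5.2270 / 100
Result: 1.0149 kg


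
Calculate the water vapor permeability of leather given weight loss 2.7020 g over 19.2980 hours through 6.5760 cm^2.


Formula: WVP = loss / (area * time)
Substituting: WVP = 2.7020 / (6.5760 * 19.2980)
Result: 0.0212917 g/(cm^2*hr)


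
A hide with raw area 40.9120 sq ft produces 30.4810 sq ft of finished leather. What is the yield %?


Formula: Yield = finished / raw * 100
Substituting: Yield = 30.4810 / 40.9120 * 100
Result: 74.5038 %


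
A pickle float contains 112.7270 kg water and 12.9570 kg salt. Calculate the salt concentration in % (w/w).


Formula: Conc = salt / (water + salt) * 100
Substituting: Conc = 12.9570 / (112.7270 + 12.9570) * 100
Result: 10.3092 %


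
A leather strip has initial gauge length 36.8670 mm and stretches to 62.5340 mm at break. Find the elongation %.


Formula: Elongation = (Lf - L0) / L0 * 100
Substituting: Elongation = (62.5340 - 36.8670) / 36.8670 * 100
Result: 69.6205 %


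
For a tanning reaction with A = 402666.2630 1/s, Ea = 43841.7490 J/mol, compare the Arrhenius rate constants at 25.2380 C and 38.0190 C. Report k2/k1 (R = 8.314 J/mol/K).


T1 = 25.2380 + 273.15 = 298.3880 K; T2 = 38.0190 + 273.15 = 311.1690 K
k1 = A * exp(-Ea/(R*T1)) = 402666.2630 * exp(-43841.7490/(8.314*298.3880)) = 0.00850947 1/s
k2 = A * exp(-Ea/(R*T2)) = 402666.2630 * exp(-43841.7490/(8.314*311.1690)) = 0.0175852 1/s
k2/k1 = 0.0175852 / 0.00850947 = 2.0665


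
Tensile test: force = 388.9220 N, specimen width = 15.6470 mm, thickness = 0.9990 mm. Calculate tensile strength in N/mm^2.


Formula: TS = force / (width * thickness)
Substituting: TS = 388.9220 / (15.6470 * 0.9990)
Result: 24.8809 N/mm^2


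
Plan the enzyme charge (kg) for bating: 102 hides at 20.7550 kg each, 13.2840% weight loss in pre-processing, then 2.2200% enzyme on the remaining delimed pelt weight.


Total_raw = N * avg_wt = 102 * 20.7550 = 2117.0100 kg
Substrate = Total_raw * (1 - loss/100) = 2117.0100 * (1 - 13.2840/100) = 1835.7864 kg
Enzyme = Substrate * pct / 100 = 1835.7864 * 2.2200 / 100 = 40.7545 kg


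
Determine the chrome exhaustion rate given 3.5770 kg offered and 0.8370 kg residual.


Formula: Uptake = (offered - residual) / offered * 100
Substituting: Uptake = (3.5770 - 0.8370) / 3.5770 * 100
Result: 76.6005 %


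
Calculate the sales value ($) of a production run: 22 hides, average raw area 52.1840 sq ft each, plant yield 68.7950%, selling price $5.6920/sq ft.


Raw_total = N * avg_area = 22 * 52.1840 = 1148.0480 sq ft
Finished = Raw_total * yield / 100 = 1148.0480 * 68.7950 / 100 = 789.7996 sq ft
Value = Finished * price = 789.7996 * 5.6920 = 4495.5394 $


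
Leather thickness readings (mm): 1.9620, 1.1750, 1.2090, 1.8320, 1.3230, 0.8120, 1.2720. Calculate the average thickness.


Formula: Average = sum / n
Substituting: Average = 9.5850 / 7
Result: 1.3693 mm


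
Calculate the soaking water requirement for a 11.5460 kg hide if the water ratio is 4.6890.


Formula: Water = hide_weight * ratio
Substituting: Water = 11.5460 * 4.6890
Result: 54.1392 kg


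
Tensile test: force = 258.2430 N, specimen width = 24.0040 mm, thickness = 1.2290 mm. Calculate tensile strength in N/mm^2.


Formula: TS = force / (width * thickness)
Substituting: TS = 258.2430 / (24.0040 * 1.2290)
Result: 8.7537 N/mm^2


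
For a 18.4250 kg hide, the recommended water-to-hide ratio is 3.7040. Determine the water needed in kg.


Formula: Water = hide_weight * ratio
Substituting: Water = 18.4250 * 3.7040
Result: 68.2462 kg


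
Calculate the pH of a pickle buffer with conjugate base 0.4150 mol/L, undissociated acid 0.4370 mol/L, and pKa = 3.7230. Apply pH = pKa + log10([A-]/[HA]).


ratio = [A-] / [HA] = 0.4150 / 0.4370 = 0.9497
log10(ratio) = -0.0224333
pH = pKa + log10(ratio) = 3.7230 - 0.0224333 = 3.7006


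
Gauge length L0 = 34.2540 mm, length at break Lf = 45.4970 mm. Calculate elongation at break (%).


Formula: Elongation = (Lf - L0) / L0 * 100
Substituting: Elongation = (45.4970 - 34.2540) / 34.2540 * 100
Result: 32.8224 %


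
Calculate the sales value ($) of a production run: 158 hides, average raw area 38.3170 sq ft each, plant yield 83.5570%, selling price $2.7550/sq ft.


Raw_total = N * avg_area = 158 * 38.3170 = 6054.0860 sq ft
Finished = Raw_total * yield / 100 = 6054.0860 * 83.5570 / 100 = 5058.6126 sq ft
Value = Finished * price = 5058.6126 * 2.7550 = 13936.4778 $


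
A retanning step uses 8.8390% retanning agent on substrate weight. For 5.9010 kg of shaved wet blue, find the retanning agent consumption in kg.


Formula: Retan = substrate * pct / 100
Substituting: Retan = 5.9010 * 8.8390 / 100
Result: 0.5216 kg


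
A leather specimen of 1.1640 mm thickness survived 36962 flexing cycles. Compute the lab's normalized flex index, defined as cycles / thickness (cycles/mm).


Formula: Index = cycles / thickness
Substituting: Index = 36962 / 1.1640
Result: 31754.2955 cycles/mm


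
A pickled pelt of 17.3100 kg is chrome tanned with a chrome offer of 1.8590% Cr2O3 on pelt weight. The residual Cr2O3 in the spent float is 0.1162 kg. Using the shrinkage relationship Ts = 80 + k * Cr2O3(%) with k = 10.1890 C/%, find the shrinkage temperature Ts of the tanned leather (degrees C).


Offered = pelt * offer_pct / 100 = 17.3100 * 1.8590 / 100 = 0.3218 kg
Uptake = offered - residual = 0.3218 - 0.1162 = 0.2056 kg
Cr2O3% on pelt = uptake / pelt * 100 = 0.2056 / 17.3100 * 100 = 1.1877 %
Ts = 80 + k * Cr2O3% = 80 + 10.1890 * 1.1877 = 92.1016 C


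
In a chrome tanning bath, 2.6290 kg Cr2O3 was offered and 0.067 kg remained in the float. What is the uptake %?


Formula: Uptake = (offered - residual) / offered * 100
Substituting: Uptake = (2.6290 - 0.067) / 2.6290 * 100
Result: 97.4515 %


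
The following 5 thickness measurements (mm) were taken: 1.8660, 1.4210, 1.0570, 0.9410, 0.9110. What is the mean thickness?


Formula: Average = sum / n
Substituting: Average = 6.1960 / 5
Result: 1.2392 mm


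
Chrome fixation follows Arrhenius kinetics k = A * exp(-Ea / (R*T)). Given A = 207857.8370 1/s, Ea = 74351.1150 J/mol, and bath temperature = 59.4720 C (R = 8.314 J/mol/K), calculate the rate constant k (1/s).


T_K = T_C + 273.15 = 59.4720 + 273.15 = 332.6220 K
exponent = -Ea / (R * T_K) = -74351.1150 / (8.314 * 332.6220) = -26.8860
k = A * exp(exponent) = 207857.8370 * exp(-26.8860) = 4.3784e-07 1/s


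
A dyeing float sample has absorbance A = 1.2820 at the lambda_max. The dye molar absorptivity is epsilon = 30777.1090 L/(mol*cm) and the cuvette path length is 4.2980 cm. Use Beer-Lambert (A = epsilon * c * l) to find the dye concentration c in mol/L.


Formula: c = A / (epsilon * l)
Substituting: c = 1.2820 / (30777.1090 * 4.2980)
Result: 9.6916e-06 mol/L


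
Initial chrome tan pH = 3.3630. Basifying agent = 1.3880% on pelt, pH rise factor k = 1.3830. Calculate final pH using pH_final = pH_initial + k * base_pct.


Formula: pH_final = pH_initial + k * base_pct
Substituting: pH_final = 3.3630 + 1.3830 * 1.3880
Result: 5.2826


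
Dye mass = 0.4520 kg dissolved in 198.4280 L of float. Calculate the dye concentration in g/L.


Formula: Conc = dye_mass(kg) / volume(L) * 1000
Substituting: Conc = 0.4520 / 198.4280 * 1000
Result: 2.2779 g/L


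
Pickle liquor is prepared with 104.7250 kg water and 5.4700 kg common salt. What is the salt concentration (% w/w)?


Formula: Conc = salt / (water + salt) * 100
Substituting: Conc = 5.4700 / (104.7250 + 5.4700) * 100
Result: 4.9639 %


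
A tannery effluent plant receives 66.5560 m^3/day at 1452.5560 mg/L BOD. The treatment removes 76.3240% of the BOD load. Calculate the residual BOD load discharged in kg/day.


Load_in = volume * conc / 1000 = 66.5560 * 1452.5560 / 1000 = 96.6763 kg/day
Removed = Load_in * eff / 100 = 96.6763 * 76.3240 / 100 = 73.7872 kg/day
Load_out = Load_in - Removed = 96.6763 - 73.7872 = 22.8891 kg/day


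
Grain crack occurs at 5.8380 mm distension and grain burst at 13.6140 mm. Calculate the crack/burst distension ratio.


Formula: Ratio = crack / burst
Substituting: Ratio = 5.8380 / 13.6140
Result: 0.4288


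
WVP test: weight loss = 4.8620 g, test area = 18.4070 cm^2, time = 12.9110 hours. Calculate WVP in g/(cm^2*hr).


Formula: WVP = loss / (area * time)
Substituting: WVP = 4.8620 / (18.4070 * 12.9110)
Result: 0.0204584 g/(cm^2*hr)


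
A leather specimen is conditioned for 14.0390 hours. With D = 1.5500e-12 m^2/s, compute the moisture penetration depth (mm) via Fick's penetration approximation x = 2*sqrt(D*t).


t = 14.0390 hr * 3600 = 50540.4000 s
D * t = 1.5500e-12 * 50540.4000 = 7.8338e-08
x = 2 * sqrt(D*t) = 2 * sqrt(7.8338e-08) = 5.5978e-04 m = 0.5598 mm


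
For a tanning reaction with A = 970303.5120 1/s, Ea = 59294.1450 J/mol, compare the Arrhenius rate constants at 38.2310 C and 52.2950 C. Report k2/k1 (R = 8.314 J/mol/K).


T1 = 38.2310 + 273.15 = 311.3810 K; T2 = 52.2950 + 273.15 = 325.4450 K
k1 = A * exp(-Ea/(R*T1)) = 970303.5120 * exp(-59294.1450/(8.314*311.3810)) = 1.0961e-04 1/s
k2 = A * exp(-Ea/(R*T2)) = 970303.5120 * exp(-59294.1450/(8.314*325.4450)) = 2.9493e-04 1/s
k2/k1 = 2.9493e-04 / 1.0961e-04 = 2.6907


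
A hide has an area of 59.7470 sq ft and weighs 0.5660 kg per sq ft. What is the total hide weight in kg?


Formula: Weight = area * weight_per_sqft
Substituting: Weight = 59.7470 * 0.5660
Result: 33.8168 kg


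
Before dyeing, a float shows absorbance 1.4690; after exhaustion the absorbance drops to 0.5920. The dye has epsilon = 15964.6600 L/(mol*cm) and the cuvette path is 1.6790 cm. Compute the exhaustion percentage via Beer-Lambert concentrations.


c_initial = A_i / (epsilon * l) = 1.4690 / (15964.6600 * 1.6790) = 5.4804e-05 mol/L
c_final = A_f / (epsilon * l) = 0.5920 / (15964.6600 * 1.6790) = 2.2086e-05 mol/L
Exhaustion = (c_initial - c_final) / c_initial * 100 = (5.4804e-05 - 2.2086e-05) / 5.4804e-05 * 100 = 59.7005 %


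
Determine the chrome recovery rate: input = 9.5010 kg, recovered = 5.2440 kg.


Formula: Recovery = recovered / input * 100
Substituting: Recovery = 5.2440 / 9.5010 * 100
Result: 55.1942 %


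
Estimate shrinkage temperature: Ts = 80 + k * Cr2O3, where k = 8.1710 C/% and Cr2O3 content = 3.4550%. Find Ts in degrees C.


Formula: Ts = 80 + k * Cr2O3
Substituting: Ts = 80 + 8.1710 * 3.4550
Result: 108.2308 C


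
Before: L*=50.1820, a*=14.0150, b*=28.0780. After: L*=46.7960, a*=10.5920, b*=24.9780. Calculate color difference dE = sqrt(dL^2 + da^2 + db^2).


dL = -3.3860, da = -3.4230, db = -3.1000
dE = sqrt((-3.3860)^2 + (-3.4230)^2 + (-3.1000)^2) = 5.7264


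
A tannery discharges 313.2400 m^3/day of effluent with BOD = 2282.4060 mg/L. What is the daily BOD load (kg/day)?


Formula: BOD_load = volume * conc / 1000
Substituting: BOD_load = 313.2400 * 2282.4060 / 1000
Result: 714.9409 kg/day


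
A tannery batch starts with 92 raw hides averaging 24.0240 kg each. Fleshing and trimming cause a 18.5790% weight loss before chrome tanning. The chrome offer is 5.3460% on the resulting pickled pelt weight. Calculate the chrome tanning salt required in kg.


Total_raw = N * avg_wt = 92 * 24.0240 = 2210.2080 kg
Substrate = Total_raw * (1 - loss/100) = 2210.2080 * (1 - 18.5790/100) = 1799.5735 kg
Chrome = Substrate * pct / 100 = 1799.5735 * 5.3460 / 100 = 96.2052 kg


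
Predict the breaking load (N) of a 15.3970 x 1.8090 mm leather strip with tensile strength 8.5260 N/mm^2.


Formula: F = TS * w * t
Substituting: F = 8.5260 * 15.3970 * 1.8090
Result: 237.4762 N


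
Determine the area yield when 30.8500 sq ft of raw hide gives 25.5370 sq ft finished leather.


Formula: Yield = finished / raw * 100
Substituting: Yield = 25.5370 / 30.8500 * 100
Result: 82.7780 %


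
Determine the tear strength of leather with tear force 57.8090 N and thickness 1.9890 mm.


Formula: Tear strength = force / thickness
Substituting: Tear strength = 57.8090 / 1.9890
Result: 29.0644 N/mm


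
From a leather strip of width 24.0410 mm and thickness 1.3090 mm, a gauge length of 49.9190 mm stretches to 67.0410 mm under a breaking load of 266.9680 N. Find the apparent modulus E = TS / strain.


TS = F / (w * t) = 266.9680 / (24.0410 * 1.3090) = 8.4833 N/mm^2
strain = (Lf - L0) / L0 = (67.0410 - 49.9190) / 49.9190 = 0.3430
E = TS / strain = 8.4833 / 0.3430 = 24.7331 N/mm^2


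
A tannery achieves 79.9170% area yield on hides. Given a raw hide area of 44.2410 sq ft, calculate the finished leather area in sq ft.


Formula: finished = raw * yield / 100
Substituting: finished = 44.2410 * 79.9170 / 100
Result: 35.3561 sq ft


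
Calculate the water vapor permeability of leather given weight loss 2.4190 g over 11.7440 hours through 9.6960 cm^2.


Formula: WVP = loss / (area * time)
Substituting: WVP = 2.4190 / (9.6960 * 11.7440)
Result: 0.0212436 g/(cm^2*hr)


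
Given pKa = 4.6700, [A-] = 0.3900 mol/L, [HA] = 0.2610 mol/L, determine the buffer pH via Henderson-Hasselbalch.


ratio = [A-] / [HA] = 0.3900 / 0.2610 = 1.4943
log10(ratio) = 0.1744
pH = pKa + log10(ratio) = 4.6700 + 0.1744 = 4.8444


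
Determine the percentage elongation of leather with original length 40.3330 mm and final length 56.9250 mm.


Formula: Elongation = (Lf - L0) / L0 * 100
Substituting: Elongation = (56.9250 - 40.3330) / 40.3330 * 100
Result: 41.1375 %


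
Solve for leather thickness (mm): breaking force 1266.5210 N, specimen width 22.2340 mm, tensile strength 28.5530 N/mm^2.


Formula: t = F / (TS * w)
Substituting: t = 1266.5210 / (28.5530 * 22.2340)
Result: 1.9950 mm


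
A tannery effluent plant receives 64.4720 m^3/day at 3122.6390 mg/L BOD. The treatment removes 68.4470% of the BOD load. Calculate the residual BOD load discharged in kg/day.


Load_in = volume * conc / 1000 = 64.4720 * 3122.6390 / 1000 = 201.3228 kg/day
Removed = Load_in * eff / 100 = 201.3228 * 68.4470 / 100 = 137.7994 kg/day
Load_out = Load_in - Removed = 201.3228 - 137.7994 = 63.5234 kg/day


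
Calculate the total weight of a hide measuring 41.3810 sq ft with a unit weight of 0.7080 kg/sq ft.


Formula: Weight = area * weight_per_sqft
Substituting: Weight = 41.3810 * 0.7080
Result: 29.2977 kg


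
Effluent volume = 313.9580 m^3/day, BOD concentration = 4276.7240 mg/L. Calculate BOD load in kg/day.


Formula: BOD_load = volume * conc / 1000
Substituting: BOD_load = 313.9580 * 4276.7240 / 1000
Result: 1342.7117 kg/day


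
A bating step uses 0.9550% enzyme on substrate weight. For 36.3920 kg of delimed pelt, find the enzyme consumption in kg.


Formula: Enzyme = substrate * pct / 100
Substituting: Enzyme = 36.3920 * 0.9550 / 100
Result: 0.3475 kg


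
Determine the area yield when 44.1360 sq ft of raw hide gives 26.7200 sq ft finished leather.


Formula: Yield = finished / raw * 100
Substituting: Yield = 26.7200 / 44.1360 * 100
Result: 60.5401 %


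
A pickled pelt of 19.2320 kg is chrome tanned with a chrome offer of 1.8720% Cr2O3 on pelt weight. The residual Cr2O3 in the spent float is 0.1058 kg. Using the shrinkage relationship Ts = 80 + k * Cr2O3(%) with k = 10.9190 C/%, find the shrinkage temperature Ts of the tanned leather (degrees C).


Offered = pelt * offer_pct / 100 = 19.2320 * 1.8720 / 100 = 0.3600 kg
Uptake = offered - residual = 0.3600 - 0.1058 = 0.2542 kg
Cr2O3% on pelt = uptake / pelt * 100 = 0.2542 / 19.2320 * 100 = 1.3219 %
Ts = 80 + k * Cr2O3% = 80 + 10.9190 * 1.3219 = 94.4336 C


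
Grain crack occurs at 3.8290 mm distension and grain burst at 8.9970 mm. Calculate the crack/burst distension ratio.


Formula: Ratio = crack / burst
Substituting: Ratio = 3.8290 / 8.9970
Result: 0.4256


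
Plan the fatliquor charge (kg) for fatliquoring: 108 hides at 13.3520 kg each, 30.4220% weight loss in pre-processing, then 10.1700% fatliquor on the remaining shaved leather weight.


Total_raw = N * avg_wt = 108 * 13.3520 = 1442.0160 kg
Substrate = Total_raw * (1 - loss/100) = 1442.0160 * (1 - 30.4220/100) = 1003.3259 kg
Fat = Substrate * pct / 100 = 1003.3259 * 10.1700 / 100 = 102.0382 kg


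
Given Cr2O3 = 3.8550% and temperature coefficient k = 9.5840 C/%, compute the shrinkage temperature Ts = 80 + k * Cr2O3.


Formula: Ts = 80 + k * Cr2O3
Substituting: Ts = 80 + 9.5840 * 3.8550
Result: 116.9463 C


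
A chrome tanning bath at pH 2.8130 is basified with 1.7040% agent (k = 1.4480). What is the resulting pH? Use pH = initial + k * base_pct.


Formula: pH_final = pH_initial + k * base_pct
Substituting: pH_final = 2.8130 + 1.4480 * 1.7040
Result: 5.2804


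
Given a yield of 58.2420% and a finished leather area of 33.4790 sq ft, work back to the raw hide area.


Formula: raw = finished * 100 / yield
Substituting: raw = 33.4790 * 100 / 58.2420
Result: 57.4826 sq ft


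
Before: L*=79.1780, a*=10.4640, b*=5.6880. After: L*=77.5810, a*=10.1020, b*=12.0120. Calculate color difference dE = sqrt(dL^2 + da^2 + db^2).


dL = -1.5970, da = -0.3620, db = 6.3240
dE = sqrt((-1.5970)^2 + (-0.3620)^2 + 6.3240^2) = 6.5326


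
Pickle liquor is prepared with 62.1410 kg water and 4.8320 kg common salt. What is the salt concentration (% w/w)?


Formula: Conc = salt / (water + salt) * 100
Substituting: Conc = 4.8320 / (62.1410 + 4.8320) * 100
Result: 7.2148 %


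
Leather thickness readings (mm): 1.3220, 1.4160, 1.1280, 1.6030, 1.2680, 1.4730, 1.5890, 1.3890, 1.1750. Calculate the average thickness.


Formula: Average = sum / n
Substituting: Average = 12.3630 / 9
Result: 1.3737 mm


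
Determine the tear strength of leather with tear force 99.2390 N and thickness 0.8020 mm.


Formula: Tear strength = force / thickness
Substituting: Tear strength = 99.2390 / 0.8020
Result: 123.7394 N/mm


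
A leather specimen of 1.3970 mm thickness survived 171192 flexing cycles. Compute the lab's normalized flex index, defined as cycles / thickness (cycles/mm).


Formula: Index = cycles / thickness
Substituting: Index = 171192 / 1.3970
Result: 122542.5913 cycles/mm


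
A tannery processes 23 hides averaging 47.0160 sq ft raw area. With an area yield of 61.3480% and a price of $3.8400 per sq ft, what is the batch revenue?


Raw_total = N * avg_area = 23 * 47.0160 = 1081.3680 sq ft
Finished = Raw_total * yield / 100 = 1081.3680 * 61.3480 / 100 = 663.3976 sq ft
Value = Finished * price = 663.3976 * 3.8400 = 2547.4469 $


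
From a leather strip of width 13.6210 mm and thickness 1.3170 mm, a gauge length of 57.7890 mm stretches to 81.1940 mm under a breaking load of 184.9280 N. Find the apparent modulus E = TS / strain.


TS = F / (w * t) = 184.9280 / (13.6210 * 1.3170) = 10.3088 N/mm^2
strain = (Lf - L0) / L0 = (81.1940 - 57.7890) / 57.7890 = 0.4050
E = TS / strain = 10.3088 / 0.4050 = 25.4533 N/mm^2


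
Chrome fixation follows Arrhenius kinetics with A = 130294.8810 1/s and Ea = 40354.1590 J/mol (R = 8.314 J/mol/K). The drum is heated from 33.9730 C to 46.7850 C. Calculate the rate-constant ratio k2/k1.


T1 = 33.9730 + 273.15 = 307.1230 K; T2 = 46.7850 + 273.15 = 319.9350 K
k1 = A * exp(-Ea/(R*T1)) = 130294.8810 * exp(-40354.1590/(8.314*307.1230)) = 0.0178383 1/s
k2 = A * exp(-Ea/(R*T2)) = 130294.8810 * exp(-40354.1590/(8.314*319.9350)) = 0.03359 1/s
k2/k1 = 0.03359 / 0.0178383 = 1.8830


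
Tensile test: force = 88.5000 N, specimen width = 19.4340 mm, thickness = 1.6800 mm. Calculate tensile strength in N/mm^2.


Formula: TS = force / (width * thickness)
Substituting: TS = 88.5000 / (19.4340 * 1.6800)
Result: 2.7106 N/mm^2


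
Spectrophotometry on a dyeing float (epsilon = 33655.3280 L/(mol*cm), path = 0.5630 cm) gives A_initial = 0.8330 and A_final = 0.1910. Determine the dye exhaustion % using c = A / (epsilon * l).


c_initial = A_i / (epsilon * l) = 0.8330 / (33655.3280 * 0.5630) = 4.3963e-05 mol/L
c_final = A_f / (epsilon * l) = 0.1910 / (33655.3280 * 0.5630) = 1.0080e-05 mol/L
Exhaustion = (c_initial - c_final) / c_initial * 100 = (4.3963e-05 - 1.0080e-05) / 4.3963e-05 * 100 = 77.0708 %


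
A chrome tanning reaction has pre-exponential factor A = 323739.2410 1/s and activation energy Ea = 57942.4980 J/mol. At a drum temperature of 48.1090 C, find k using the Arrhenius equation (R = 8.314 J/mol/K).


T_K = T_C + 273.15 = 48.1090 + 273.15 = 321.2590 K
exponent = -Ea / (R * T_K) = -57942.4980 / (8.314 * 321.2590) = -21.6936
k = A * exp(exponent) = 323739.2410 * exp(-21.6936) = 1.2268e-04 1/s
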